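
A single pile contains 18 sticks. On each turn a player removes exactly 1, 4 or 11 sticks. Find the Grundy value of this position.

1

Build the Grundy sequence with g(k) = mex{g(k−s) : s ∈ {1, 4, 11}, s ≤ k}:
k:     0  1  2  3  4  5  6  7  8  9 10 11 12 13 14 15 16 17 18
g(k):  0  1  0  1  2  0  1  0  1  2  0  1  0  1  2  0  1  0  1
So g(18) = 1.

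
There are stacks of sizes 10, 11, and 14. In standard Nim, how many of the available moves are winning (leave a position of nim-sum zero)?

Bitwise XOR of the heap sizes:
  1010  (10)
  1011  (11)
  1110  (14)
  ----
  1111  (15)
The overall nim-sum is X = 15. A stack of size p has a winning move iff p XOR X < p (reduce it to p XOR X).
  10: 10 XOR 15 = 5 < 10 — winning move (to 5).
  11: 11 XOR 15 = 4 < 11 — winning move (to 4).
  14: 14 XOR 15 = 1 < 14 — winning move (to 1).
That gives 3 winning moves.

3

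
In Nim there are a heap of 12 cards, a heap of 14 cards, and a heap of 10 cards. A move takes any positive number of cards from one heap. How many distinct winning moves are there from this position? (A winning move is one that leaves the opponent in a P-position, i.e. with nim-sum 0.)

3

Nim-sum: 12 XOR 14 XOR 10 = 8.
The overall nim-sum is X = 8. A heap of size p has a winning move iff p XOR X < p (reduce it to p XOR X).
  12: 12 XOR 8 = 4 < 12 — winning move (to 4).
  14: 14 XOR 8 = 6 < 14 — winning move (to 6).
  10: 10 XOR 8 = 2 < 10 — winning move (to 2).
That gives 3 winning moves.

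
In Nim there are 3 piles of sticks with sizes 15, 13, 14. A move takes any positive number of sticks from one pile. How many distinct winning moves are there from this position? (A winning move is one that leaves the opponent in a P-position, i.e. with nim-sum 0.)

3

Write each in binary and XOR column by column:
  1111  (15)
  1101  (13)
  1110  (14)
  ----
  1100  (12)
The overall nim-sum is X = 12. A pile of size p has a winning move iff p XOR X < p (reduce it to p XOR X).
  15: 15 XOR 12 = 3 < 15 — winning move (to 3).
  13: 13 XOR 12 = 1 < 13 — winning move (to 1).
  14: 14 XOR 12 = 2 < 14 — winning move (to 2).
That gives 3 winning moves.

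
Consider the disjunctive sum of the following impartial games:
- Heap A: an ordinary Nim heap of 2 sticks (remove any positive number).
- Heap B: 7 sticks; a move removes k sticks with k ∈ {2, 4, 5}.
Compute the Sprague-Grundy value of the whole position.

2

Heap A is a plain Nim heap of size 2, so its Grundy value is 2.
For heap B, compute g(0), g(1), … with moves {2, 4, 5}:
g(0) = mex{} = 0
g(1) = mex{} = 0
g(2) = mex{0} = 1
g(3) = mex{0} = 1
g(4) = mex{0,1} = 2
g(5) = mex{0,1} = 2
g(6) = mex{0,1,2} = 3
g(7) = mex{1,2} = 0
So g(7) = 0.
By the Sprague-Grundy theorem, the Grundy value of a sum of independent games is the XOR of the component values.
Combined value = 2 ⊕ 0 = 2.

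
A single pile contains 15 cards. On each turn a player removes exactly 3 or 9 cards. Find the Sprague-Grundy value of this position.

Compute g(0), g(1), … for moves {3, 9}:
k:     0  1  2  3  4  5  6  7  8  9 10 11 12 13 14 15
g(k):  0  0  0  1  1  1  0  0  0  1  1  1  0  0  0  1
So g(15) = 1.

1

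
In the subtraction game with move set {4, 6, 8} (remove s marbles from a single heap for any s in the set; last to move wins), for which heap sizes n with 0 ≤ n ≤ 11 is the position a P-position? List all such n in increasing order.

0, 1, 2, 3

Compute g(0), g(1), … for moves {4, 6, 8}:
k:     0  1  2  3  4  5  6  7  8  9 10 11
g(k):  0  0  0  0  1  1  1  1  2  2  2  2
The P-positions (g = 0) in 0..11 are 0, 1, 2, 3.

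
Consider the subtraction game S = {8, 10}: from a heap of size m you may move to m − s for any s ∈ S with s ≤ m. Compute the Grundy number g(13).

1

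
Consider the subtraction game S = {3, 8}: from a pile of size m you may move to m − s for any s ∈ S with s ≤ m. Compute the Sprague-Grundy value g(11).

Grundy values for subtraction set {3, 8}:
g(0) = mex{} = 0
g(1) = mex{} = 0
g(2) = mex{} = 0
g(3) = mex{0} = 1
g(4) = mex{0} = 1
g(5) = mex{0} = 1
g(6) = mex{1} = 0
g(7) = mex{1} = 0
g(8) = mex{0,1} = 2
g(9) = mex{0} = 1
g(10) = mex{0} = 1
g(11) = mex{1,2} = 0
So g(11) = 0.

0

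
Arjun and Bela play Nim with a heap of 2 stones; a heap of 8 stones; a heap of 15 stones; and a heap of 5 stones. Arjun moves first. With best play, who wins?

Compute the nim-sum pairwise:
2 XOR 8 = 10
10 XOR 15 = 5
5 XOR 5 = 0
The nim-sum is 0, so this is a P-position: the player to move is in a losing position under optimal play; Arjun is about to move from it and so loses — Bela wins.

Bela wins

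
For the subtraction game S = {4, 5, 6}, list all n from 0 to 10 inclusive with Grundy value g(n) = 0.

0, 1, 2, 3, 10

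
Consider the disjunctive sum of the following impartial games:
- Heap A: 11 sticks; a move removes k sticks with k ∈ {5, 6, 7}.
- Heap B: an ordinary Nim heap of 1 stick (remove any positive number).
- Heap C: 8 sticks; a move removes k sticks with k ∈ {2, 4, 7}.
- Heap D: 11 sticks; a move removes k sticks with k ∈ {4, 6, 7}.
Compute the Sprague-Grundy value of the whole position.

2

For heap A, compute g(0), g(1), … with moves {5, 6, 7}:
k:     0  1  2  3  4  5  6  7  8  9 10 11
g(k):  0  0  0  0  0  1  1  1  1  1  2  2
So g(11) = 2.
Heap B is a plain Nim heap of size 1, so its Grundy value is 1.
Build the Grundy sequence for heap C with g(k) = mex{g(k−s) : s ∈ {2, 4, 7}, s ≤ k}:
g(0) = mex{} = 0
g(1) = mex{} = 0
g(2) = mex{0} = 1
g(3) = mex{0} = 1
g(4) = mex{0,1} = 2
g(5) = mex{0,1} = 2
g(6) = mex{1,2} = 0
g(7) = mex{0,1,2} = 3
g(8) = mex{0,2} = 1
So g(8) = 1.
Grundy values for heap D (subtraction set {4, 6, 7}):
k:     0  1  2  3  4  5  6  7  8  9 10 11
g(k):  0  0  0  0  1  1  1  1  2  2  2  0
So g(11) = 0.
The value of a disjunctive sum is the nim-sum of the parts.
Combined value = 2 XOR 1 XOR 1 XOR 0 = 2.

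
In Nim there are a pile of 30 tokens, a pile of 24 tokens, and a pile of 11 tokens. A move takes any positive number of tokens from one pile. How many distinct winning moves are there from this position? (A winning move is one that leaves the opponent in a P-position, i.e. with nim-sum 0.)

Compute the nim-sum pairwise:
30 ^ 24 = 6
6 ^ 11 = 13
The overall nim-sum is X = 13. A pile of size p has a winning move iff p XOR X < p (reduce it to p XOR X).
  30: 30 XOR 13 = 19 < 30 — winning move (to 19).
  24: 24 XOR 13 = 21 < 24 — winning move (to 21).
  11: 11 XOR 13 = 6 < 11 — winning move (to 6).
That gives 3 winning moves.

3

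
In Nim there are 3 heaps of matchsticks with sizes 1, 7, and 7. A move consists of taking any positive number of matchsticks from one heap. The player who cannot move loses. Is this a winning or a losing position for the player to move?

Winning position

Compute the nim-sum pairwise:
1 ⊕ 7 = 6
6 ⊕ 7 = 1
The nim-sum is 1 ≠ 0, so this is an N-position: the player to move can win.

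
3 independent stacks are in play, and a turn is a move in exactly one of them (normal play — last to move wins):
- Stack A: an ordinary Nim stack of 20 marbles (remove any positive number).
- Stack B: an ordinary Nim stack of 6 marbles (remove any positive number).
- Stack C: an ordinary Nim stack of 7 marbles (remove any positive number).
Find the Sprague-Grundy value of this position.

21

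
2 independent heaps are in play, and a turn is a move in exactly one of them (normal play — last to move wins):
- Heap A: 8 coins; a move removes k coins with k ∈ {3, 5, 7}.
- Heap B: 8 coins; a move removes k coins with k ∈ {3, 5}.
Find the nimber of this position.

For heap A, compute g(0), g(1), … with moves {3, 5, 7}:
k:     0  1  2  3  4  5  6  7  8
g(k):  0  0  0  1  1  1  2  2  2
So g(8) = 2.
Grundy values for heap B (subtraction set {3, 5}):
k:     0  1  2  3  4  5  6  7  8
g(k):  0  0  0  1  1  1  2  2  0
So g(8) = 0.
By the Sprague-Grundy theorem, the Grundy value of a sum of independent games is the XOR of the component values.
Combined value = 2 XOR 0 = 2.

2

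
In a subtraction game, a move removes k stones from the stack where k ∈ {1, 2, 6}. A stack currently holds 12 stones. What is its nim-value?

2

Compute g(0), g(1), … for moves {1, 2, 6}:
k:     0  1  2  3  4  5  6  7  8  9 10 11 12
g(k):  0  1  2  0  1  2  3  0  1  2  0  1  2
So g(12) = 2.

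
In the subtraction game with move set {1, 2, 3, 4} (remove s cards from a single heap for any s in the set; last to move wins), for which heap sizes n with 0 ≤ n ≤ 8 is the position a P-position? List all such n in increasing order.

Build the Grundy sequence with g(k) = mex{g(k−s) : s ∈ {1, 2, 3, 4}, s ≤ k}:
g(0) = mex{} = 0
g(1) = mex{0} = 1
g(2) = mex{0,1} = 2
g(3) = mex{0,1,2} = 3
g(4) = mex{0,1,2,3} = 4
g(5) = mex{1,2,3,4} = 0
g(6) = mex{0,2,3,4} = 1
g(7) = mex{0,1,3,4} = 2
g(8) = mex{0,1,2,4} = 3
The P-positions (g = 0) in 0..8 are 0, 5.

0, 5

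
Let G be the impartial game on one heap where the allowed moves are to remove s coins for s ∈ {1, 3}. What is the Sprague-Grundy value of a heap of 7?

1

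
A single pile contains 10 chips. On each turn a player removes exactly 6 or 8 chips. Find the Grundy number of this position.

Build the Grundy sequence with g(k) = mex{g(k−s) : s ∈ {6, 8}, s ≤ k}:
g(0) = mex{} = 0
g(1) = mex{} = 0
g(2) = mex{} = 0
g(3) = mex{} = 0
g(4) = mex{} = 0
g(5) = mex{} = 0
g(6) = mex{0} = 1
g(7) = mex{0} = 1
g(8) = mex{0} = 1
g(9) = mex{0} = 1
g(10) = mex{0} = 1
So g(10) = 1.

1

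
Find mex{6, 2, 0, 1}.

3

The values 0, 1, 2 are all present; 3 is the first non-negative integer missing from the set.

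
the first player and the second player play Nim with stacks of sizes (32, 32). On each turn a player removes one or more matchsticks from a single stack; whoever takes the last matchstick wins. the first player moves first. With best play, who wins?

Bitwise XOR of the heap sizes:
  100000  (32)
  100000  (32)
  ------
  000000  (0)
The nim-sum is 0, so this is a P-position: the player to move is in a losing position under optimal play; the first player is about to move from it and so loses — the second player wins.

the second player wins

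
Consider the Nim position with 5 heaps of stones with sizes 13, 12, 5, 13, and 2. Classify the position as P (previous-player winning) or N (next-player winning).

Compute the nim-sum pairwise:
13 ^ 12 = 1
1 ^ 5 = 4
4 ^ 13 = 9
9 ^ 2 = 11
The nim-sum is 11 ≠ 0, so this is an N-position: the player to move can win.

N-position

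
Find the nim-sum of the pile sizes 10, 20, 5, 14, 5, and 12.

28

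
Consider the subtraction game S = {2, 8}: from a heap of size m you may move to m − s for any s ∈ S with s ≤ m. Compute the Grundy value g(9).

Build the Grundy sequence with g(k) = mex{g(k−s) : s ∈ {2, 8}, s ≤ k}:
k:     0  1  2  3  4  5  6  7  8  9
g(k):  0  0  1  1  0  0  1  1  2  2
So g(9) = 2.

2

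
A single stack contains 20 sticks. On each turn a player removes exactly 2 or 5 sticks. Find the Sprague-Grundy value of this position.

Build the Grundy sequence with g(k) = mex{g(k−s) : s ∈ {2, 5}, s ≤ k}:
k:     0  1  2  3  4  5  6  7  8  9 10 11 12 13 14 15 16 17 18 19 20
g(k):  0  0  1  1  0  2  1  0  0  1  1  0  2  1  0  0  1  1  0  2  1
So g(20) = 1.

1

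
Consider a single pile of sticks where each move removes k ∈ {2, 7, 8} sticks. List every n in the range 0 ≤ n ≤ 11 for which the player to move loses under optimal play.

0, 1, 4, 5, 10

Grundy values for subtraction set {2, 7, 8}:
g(0) = mex{} = 0
g(1) = mex{} = 0
g(2) = mex{0} = 1
g(3) = mex{0} = 1
g(4) = mex{1} = 0
g(5) = mex{1} = 0
g(6) = mex{0} = 1
g(7) = mex{0} = 1
g(8) = mex{0,1} = 2
g(9) = mex{0,1} = 2
g(10) = mex{1,2} = 0
g(11) = mex{0,1,2} = 3
The P-positions (g = 0) in 0..11 are 0, 1, 4, 5, 10.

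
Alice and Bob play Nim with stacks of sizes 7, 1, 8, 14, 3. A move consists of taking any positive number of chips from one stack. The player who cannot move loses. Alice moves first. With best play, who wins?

Alice wins

Compute the nim-sum pairwise:
7 ^ 1 = 6
6 ^ 8 = 14
14 ^ 14 = 0
0 ^ 3 = 3
The nim-sum is 3 ≠ 0, so this is an N-position: the player to move can win; Alice has a winning move.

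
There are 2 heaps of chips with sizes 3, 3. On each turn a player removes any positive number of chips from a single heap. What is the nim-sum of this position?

Nim-sum: 3 ^ 3 = 0.

0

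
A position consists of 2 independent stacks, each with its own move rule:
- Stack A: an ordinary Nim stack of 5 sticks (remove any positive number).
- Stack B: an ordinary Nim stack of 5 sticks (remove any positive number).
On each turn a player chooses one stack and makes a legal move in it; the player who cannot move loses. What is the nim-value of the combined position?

0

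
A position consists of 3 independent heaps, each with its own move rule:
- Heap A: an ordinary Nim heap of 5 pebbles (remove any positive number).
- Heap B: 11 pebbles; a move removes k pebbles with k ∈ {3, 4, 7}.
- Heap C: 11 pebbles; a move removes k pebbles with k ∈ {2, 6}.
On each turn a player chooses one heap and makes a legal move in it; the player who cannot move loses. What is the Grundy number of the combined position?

4

Heap A is a plain Nim heap of size 5, so its Grundy value is 5.
Build the Grundy sequence for heap B with g(k) = mex{g(k−s) : s ∈ {3, 4, 7}, s ≤ k}:
k:     0  1  2  3  4  5  6  7  8  9 10 11
g(k):  0  0  0  1  1  1  2  2  2  3  0  0
So g(11) = 0.
Build the Grundy sequence for heap C with g(k) = mex{g(k−s) : s ∈ {2, 6}, s ≤ k}:
g(0) = mex{} = 0
g(1) = mex{} = 0
g(2) = mex{0} = 1
g(3) = mex{0} = 1
g(4) = mex{1} = 0
g(5) = mex{1} = 0
g(6) = mex{0} = 1
g(7) = mex{0} = 1
g(8) = mex{1} = 0
g(9) = mex{1} = 0
g(10) = mex{0} = 1
g(11) = mex{0} = 1
So g(11) = 1.
The value of a disjunctive sum is the nim-sum of the parts.
Combined value = 5 ⊕ 0 ⊕ 1 = 4.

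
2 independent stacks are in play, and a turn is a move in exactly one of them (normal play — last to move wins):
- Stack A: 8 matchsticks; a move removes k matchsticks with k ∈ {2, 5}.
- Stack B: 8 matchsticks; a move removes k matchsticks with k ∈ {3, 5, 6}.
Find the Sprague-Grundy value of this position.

For stack A, compute g(0), g(1), … with moves {2, 5}:
g(0) = mex{} = 0
g(1) = mex{} = 0
g(2) = mex{0} = 1
g(3) = mex{0} = 1
g(4) = mex{1} = 0
g(5) = mex{0,1} = 2
g(6) = mex{0} = 1
g(7) = mex{1,2} = 0
g(8) = mex{1} = 0
So g(8) = 0.
For stack B, compute g(0), g(1), … with moves {3, 5, 6}:
k:     0  1  2  3  4  5  6  7  8
g(k):  0  0  0  1  1  1  2  2  2
So g(8) = 2.
The value of a disjunctive sum is the nim-sum of the parts.
Combined value = 0 XOR 2 = 2.

2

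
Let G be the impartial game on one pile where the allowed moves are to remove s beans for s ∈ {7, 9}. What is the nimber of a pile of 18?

0

Build the Grundy sequence with g(k) = mex{g(k−s) : s ∈ {7, 9}, s ≤ k}:
k:     0  1  2  3  4  5  6  7  8  9 10 11 12 13 14 15 16 17 18
g(k):  0  0  0  0  0  0  0  1  1  1  1  1  1  1  2  2  0  0  0
So g(18) = 0.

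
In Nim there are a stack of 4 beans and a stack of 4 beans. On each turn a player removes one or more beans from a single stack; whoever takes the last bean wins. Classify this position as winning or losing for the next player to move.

Nim-sum: 4 ^ 4 = 0.
The nim-sum is 0, so this is a P-position: the player to move is in a losing position under optimal play.

Losing position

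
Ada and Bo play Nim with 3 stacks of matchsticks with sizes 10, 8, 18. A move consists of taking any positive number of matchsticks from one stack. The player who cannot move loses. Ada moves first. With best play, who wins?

Ada wins

Compute the nim-sum pairwise:
10 ⊕ 8 = 2
2 ⊕ 18 = 16
The nim-sum is 16 ≠ 0, so this is an N-position: the player to move can win; Ada has a winning move.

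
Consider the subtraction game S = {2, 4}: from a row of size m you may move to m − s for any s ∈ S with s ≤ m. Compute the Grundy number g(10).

Grundy values for subtraction set {2, 4}:
k:     0  1  2  3  4  5  6  7  8  9 10
g(k):  0  0  1  1  2  2  0  0  1  1  2
So g(10) = 2.

2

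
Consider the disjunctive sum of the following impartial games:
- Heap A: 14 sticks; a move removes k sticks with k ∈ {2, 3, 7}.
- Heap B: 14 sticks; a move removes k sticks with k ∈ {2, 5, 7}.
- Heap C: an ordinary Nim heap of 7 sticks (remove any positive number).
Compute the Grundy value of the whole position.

5

For heap A, compute g(0), g(1), … with moves {2, 3, 7}:
g(0) = mex{} = 0
g(1) = mex{} = 0
g(2) = mex{0} = 1
g(3) = mex{0} = 1
g(4) = mex{0,1} = 2
g(5) = mex{1} = 0
g(6) = mex{1,2} = 0
g(7) = mex{0,2} = 1
g(8) = mex{0} = 1
g(9) = mex{0,1} = 2
g(10) = mex{1} = 0
g(11) = mex{1,2} = 0
g(12) = mex{0,2} = 1
g(13) = mex{0} = 1
g(14) = mex{0,1} = 2
So g(14) = 2.
For heap B, compute g(0), g(1), … with moves {2, 5, 7}:
k:     0  1  2  3  4  5  6  7  8  9 10 11 12 13 14
g(k):  0  0  1  1  0  2  1  3  2  2  0  3  1  0  0
So g(14) = 0.
Heap C is a plain Nim heap of size 7, so its Grundy value is 7.
The value of a disjunctive sum is the nim-sum of the parts.
Combined value = 2 XOR 0 XOR 7 = 5.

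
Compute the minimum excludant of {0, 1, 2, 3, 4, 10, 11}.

The values 0, 1, 2, 3, 4 are all present; 5 is the first non-negative integer missing from the set.

5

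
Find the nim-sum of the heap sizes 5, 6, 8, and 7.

Compute the nim-sum pairwise:
5 XOR 6 = 3
3 XOR 8 = 11
11 XOR 7 = 12

12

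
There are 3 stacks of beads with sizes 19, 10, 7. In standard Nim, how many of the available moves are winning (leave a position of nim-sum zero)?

Nim-sum: 19 XOR 10 XOR 7 = 30.
The overall nim-sum is X = 30. A stack of size p has a winning move iff p XOR X < p (reduce it to p XOR X).
  19: 19 XOR 30 = 13 < 19 — winning move (to 13).
  10: 10 XOR 30 = 20 ≥ 10 — no move.
  7: 7 XOR 30 = 25 ≥ 7 — no move.
That gives 1 winning move.

1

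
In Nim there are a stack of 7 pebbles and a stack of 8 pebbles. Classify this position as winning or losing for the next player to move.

Winning position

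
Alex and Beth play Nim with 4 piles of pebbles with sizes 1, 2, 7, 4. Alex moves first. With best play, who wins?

Beth wins

In binary:
  001  (1)
  010  (2)
  111  (7)
  100  (4)
  ---
  000  (0)
The nim-sum is 0, so this is a P-position: the player to move is in a losing position under optimal play; Alex is about to move from it and so loses — Beth wins.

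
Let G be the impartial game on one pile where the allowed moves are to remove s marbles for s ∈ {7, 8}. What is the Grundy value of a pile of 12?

1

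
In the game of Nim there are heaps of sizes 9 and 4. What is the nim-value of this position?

13

Nim-sum: 9 ^ 4 = 13.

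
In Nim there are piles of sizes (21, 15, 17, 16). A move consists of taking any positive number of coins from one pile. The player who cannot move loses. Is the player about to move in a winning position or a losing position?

Winning position

Nim-sum: 21 XOR 15 XOR 17 XOR 16 = 27.
The nim-sum is 27 ≠ 0, so this is an N-position: the player to move can win.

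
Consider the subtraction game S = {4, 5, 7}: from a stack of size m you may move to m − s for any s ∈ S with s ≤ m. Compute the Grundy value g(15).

1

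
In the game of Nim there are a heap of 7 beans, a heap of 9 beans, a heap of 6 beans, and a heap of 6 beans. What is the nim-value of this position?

14

In binary:
  0111  (7)
  1001  (9)
  0110  (6)
  0110  (6)
  ----
  1110  (14)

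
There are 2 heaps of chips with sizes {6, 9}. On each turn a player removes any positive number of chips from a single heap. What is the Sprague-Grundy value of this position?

15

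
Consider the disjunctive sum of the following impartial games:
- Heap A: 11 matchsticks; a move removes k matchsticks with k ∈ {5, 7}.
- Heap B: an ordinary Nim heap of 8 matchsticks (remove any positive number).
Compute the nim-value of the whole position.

Build the Grundy sequence for heap A with g(k) = mex{g(k−s) : s ∈ {5, 7}, s ≤ k}:
k:     0  1  2  3  4  5  6  7  8  9 10 11
g(k):  0  0  0  0  0  1  1  1  1  1  2  2
So g(11) = 2.
Heap B is a plain Nim heap of size 8, so its Grundy value is 8.
The value of a disjunctive sum is the nim-sum of the parts.
Combined value = 2 ⊕ 8 = 10.

10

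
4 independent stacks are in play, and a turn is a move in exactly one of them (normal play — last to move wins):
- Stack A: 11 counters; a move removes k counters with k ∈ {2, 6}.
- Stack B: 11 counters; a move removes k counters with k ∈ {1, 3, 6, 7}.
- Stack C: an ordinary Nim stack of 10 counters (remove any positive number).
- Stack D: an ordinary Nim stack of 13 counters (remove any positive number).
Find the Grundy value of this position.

5

For stack A, compute g(0), g(1), … with moves {2, 6}:
g(0) = mex{} = 0
g(1) = mex{} = 0
g(2) = mex{0} = 1
g(3) = mex{0} = 1
g(4) = mex{1} = 0
g(5) = mex{1} = 0
g(6) = mex{0} = 1
g(7) = mex{0} = 1
g(8) = mex{1} = 0
g(9) = mex{1} = 0
g(10) = mex{0} = 1
g(11) = mex{0} = 1
So g(11) = 1.
For stack B, compute g(0), g(1), … with moves {1, 3, 6, 7}:
g(0) = mex{} = 0
g(1) = mex{0} = 1
g(2) = mex{1} = 0
g(3) = mex{0} = 1
g(4) = mex{1} = 0
g(5) = mex{0} = 1
g(6) = mex{0,1} = 2
g(7) = mex{0,1,2} = 3
g(8) = mex{0,1,3} = 2
g(9) = mex{0,1,2} = 3
g(10) = mex{0,1,3} = 2
g(11) = mex{0,1,2} = 3
So g(11) = 3.
Stack C is a plain Nim stack of size 10, so its Grundy value is 10.
Stack D is a plain Nim stack of size 13, so its Grundy value is 13.
By the Sprague-Grundy theorem, the Grundy value of a sum of independent games is the XOR of the component values.
Combined value = 1 XOR 3 XOR 10 XOR 13 = 5.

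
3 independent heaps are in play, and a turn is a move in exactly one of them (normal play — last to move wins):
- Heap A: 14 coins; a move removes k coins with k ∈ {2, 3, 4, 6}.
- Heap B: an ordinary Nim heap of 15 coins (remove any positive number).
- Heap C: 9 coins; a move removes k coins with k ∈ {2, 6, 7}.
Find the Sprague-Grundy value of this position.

12

Grundy values for heap A (subtraction set {2, 3, 4, 6}):
g(0) = mex{} = 0
g(1) = mex{} = 0
g(2) = mex{0} = 1
g(3) = mex{0} = 1
g(4) = mex{0,1} = 2
g(5) = mex{0,1} = 2
g(6) = mex{0,1,2} = 3
g(7) = mex{0,1,2} = 3
g(8) = mex{1,2,3} = 0
g(9) = mex{1,2,3} = 0
g(10) = mex{0,2,3} = 1
g(11) = mex{0,2,3} = 1
g(12) = mex{0,1,3} = 2
g(13) = mex{0,1,3} = 2
g(14) = mex{0,1,2} = 3
So g(14) = 3.
Heap B is a plain Nim heap of size 15, so its Grundy value is 15.
Grundy values for heap C (subtraction set {2, 6, 7}):
k:     0  1  2  3  4  5  6  7  8  9
g(k):  0  0  1  1  0  0  1  1  2  0
So g(9) = 0.
The value of a disjunctive sum is the nim-sum of the parts.
Combined value = 3 XOR 15 XOR 0 = 12.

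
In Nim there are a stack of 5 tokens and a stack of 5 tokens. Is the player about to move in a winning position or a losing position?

Compute the nim-sum pairwise:
5 XOR 5 = 0
The nim-sum is 0, so this is a P-position: the player to move is in a losing position under optimal play.

Losing position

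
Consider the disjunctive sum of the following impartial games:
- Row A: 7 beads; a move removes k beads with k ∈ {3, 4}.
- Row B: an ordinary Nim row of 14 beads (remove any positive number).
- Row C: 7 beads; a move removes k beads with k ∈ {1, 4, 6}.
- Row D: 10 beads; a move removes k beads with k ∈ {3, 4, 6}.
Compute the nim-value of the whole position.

For row A, compute g(0), g(1), … with moves {3, 4}:
k:     0  1  2  3  4  5  6  7
g(k):  0  0  0  1  1  1  2  0
So g(7) = 0.
Row B is a plain Nim row of size 14, so its Grundy value is 14.
Build the Grundy sequence for row C with g(k) = mex{g(k−s) : s ∈ {1, 4, 6}, s ≤ k}:
k:     0  1  2  3  4  5  6  7
g(k):  0  1  0  1  2  0  1  0
So g(7) = 0.
For row D, compute g(0), g(1), … with moves {3, 4, 6}:
k:     0  1  2  3  4  5  6  7  8  9 10
g(k):  0  0  0  1  1  1  2  2  2  0  0
So g(10) = 0.
The value of a disjunctive sum is the nim-sum of the parts.
Combined value = 0 ⊕ 14 ⊕ 0 ⊕ 0 = 14.

14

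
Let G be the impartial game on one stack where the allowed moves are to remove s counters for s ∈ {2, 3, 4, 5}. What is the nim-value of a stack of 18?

2

Compute g(0), g(1), … for moves {2, 3, 4, 5}:
k:     0  1  2  3  4  5  6  7  8  9 10 11 12 13 14 15 16 17 18
g(k):  0  0  1  1  2  2  3  0  0  1  1  2  2  3  0  0  1  1  2
So g(18) = 2.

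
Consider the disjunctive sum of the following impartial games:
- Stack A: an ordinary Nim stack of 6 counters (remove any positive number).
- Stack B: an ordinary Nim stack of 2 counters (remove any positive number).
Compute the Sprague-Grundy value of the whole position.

4

Stack A is a plain Nim stack of size 6, so its Grundy value is 6.
Stack B is a plain Nim stack of size 2, so its Grundy value is 2.
By the Sprague-Grundy theorem, the Grundy value of a sum of independent games is the XOR of the component values.
Combined value = 6 XOR 2 = 4.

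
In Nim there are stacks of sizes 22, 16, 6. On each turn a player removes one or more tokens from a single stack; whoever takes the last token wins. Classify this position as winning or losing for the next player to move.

Losing position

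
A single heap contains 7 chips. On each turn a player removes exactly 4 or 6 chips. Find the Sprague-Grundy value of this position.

1

Grundy values for subtraction set {4, 6}:
k:     0  1  2  3  4  5  6  7
g(k):  0  0  0  0  1  1  1  1
So g(7) = 1.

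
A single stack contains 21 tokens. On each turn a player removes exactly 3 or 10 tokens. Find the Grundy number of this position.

Grundy values for subtraction set {3, 10}:
k:     0  1  2  3  4  5  6  7  8  9 10 11 12 13 14 15 16 17 18 19 20 21
g(k):  0  0  0  1  1  1  0  0  0  1  1  1  2  0  0  0  1  1  1  0  0  0
So g(21) = 0.

0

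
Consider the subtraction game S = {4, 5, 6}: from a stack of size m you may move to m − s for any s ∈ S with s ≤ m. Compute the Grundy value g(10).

0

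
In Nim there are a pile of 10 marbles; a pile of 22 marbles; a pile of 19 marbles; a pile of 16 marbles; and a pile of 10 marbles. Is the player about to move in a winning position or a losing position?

Winning position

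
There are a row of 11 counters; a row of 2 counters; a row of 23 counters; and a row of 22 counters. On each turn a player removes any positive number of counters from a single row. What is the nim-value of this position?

8

Compute the nim-sum pairwise:
11 ⊕ 2 = 9
9 ⊕ 23 = 30
30 ⊕ 22 = 8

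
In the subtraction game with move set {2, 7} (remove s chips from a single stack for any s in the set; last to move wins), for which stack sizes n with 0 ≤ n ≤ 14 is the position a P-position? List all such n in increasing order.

0, 1, 4, 5, 9, 10, 13, 14

Compute g(0), g(1), … for moves {2, 7}:
g(0) = mex{} = 0
g(1) = mex{} = 0
g(2) = mex{0} = 1
g(3) = mex{0} = 1
g(4) = mex{1} = 0
g(5) = mex{1} = 0
g(6) = mex{0} = 1
g(7) = mex{0} = 1
g(8) = mex{0,1} = 2
g(9) = mex{1} = 0
g(10) = mex{1,2} = 0
g(11) = mex{0} = 1
g(12) = mex{0} = 1
g(13) = mex{1} = 0
g(14) = mex{1} = 0
The P-positions (g = 0) in 0..14 are 0, 1, 4, 5, 9, 10, 13, 14.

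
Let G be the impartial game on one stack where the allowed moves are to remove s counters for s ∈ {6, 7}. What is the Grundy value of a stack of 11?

1

Compute g(0), g(1), … for moves {6, 7}:
g(0) = mex{} = 0
g(1) = mex{} = 0
g(2) = mex{} = 0
g(3) = mex{} = 0
g(4) = mex{} = 0
g(5) = mex{} = 0
g(6) = mex{0} = 1
g(7) = mex{0} = 1
g(8) = mex{0} = 1
g(9) = mex{0} = 1
g(10) = mex{0} = 1
g(11) = mex{0} = 1
So g(11) = 1.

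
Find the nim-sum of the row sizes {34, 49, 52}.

39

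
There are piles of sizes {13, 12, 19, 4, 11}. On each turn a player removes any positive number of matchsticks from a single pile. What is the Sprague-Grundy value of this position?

Nim-sum: 13 ^ 12 ^ 19 ^ 4 ^ 11 = 29.

29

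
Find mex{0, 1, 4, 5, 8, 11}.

The values 0, 1 are all present; 2 is the first non-negative integer missing from the set.

2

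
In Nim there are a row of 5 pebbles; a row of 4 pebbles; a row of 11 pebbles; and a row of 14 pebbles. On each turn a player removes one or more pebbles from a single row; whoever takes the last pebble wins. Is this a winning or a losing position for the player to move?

Write each in binary and XOR column by column:
  0101  (5)
  0100  (4)
  1011  (11)
  1110  (14)
  ----
  0100  (4)
The nim-sum is 4 ≠ 0, so this is an N-position: the player to move can win.

Winning position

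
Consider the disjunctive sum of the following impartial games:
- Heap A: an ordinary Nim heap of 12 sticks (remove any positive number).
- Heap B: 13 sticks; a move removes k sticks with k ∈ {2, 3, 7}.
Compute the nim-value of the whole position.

13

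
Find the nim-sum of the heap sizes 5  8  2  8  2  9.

Bitwise XOR of the heap sizes:
  0101  (5)
  1000  (8)
  0010  (2)
  1000  (8)
  0010  (2)
  1001  (9)
  ----
  1100  (12)

12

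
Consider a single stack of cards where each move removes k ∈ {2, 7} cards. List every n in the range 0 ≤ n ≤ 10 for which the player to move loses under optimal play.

Grundy values for subtraction set {2, 7}:
k:     0  1  2  3  4  5  6  7  8  9 10
g(k):  0  0  1  1  0  0  1  1  2  0  0
The P-positions (g = 0) in 0..10 are 0, 1, 4, 5, 9, 10.

0, 1, 4, 5, 9, 10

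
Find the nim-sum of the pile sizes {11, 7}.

Compute the nim-sum pairwise:
11 ^ 7 = 12

12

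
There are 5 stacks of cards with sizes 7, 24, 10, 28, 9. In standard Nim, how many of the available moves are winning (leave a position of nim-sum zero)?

Bitwise XOR of the heap sizes:
  00111  (7)
  11000  (24)
  01010  (10)
  11100  (28)
  01001  (9)
  -----
  00000  (0)
The nim-sum is already 0, so every move leaves a nonzero nim-sum — there are no winning moves.

0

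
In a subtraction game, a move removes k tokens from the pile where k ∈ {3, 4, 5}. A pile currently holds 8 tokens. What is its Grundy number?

0

Build the Grundy sequence with g(k) = mex{g(k−s) : s ∈ {3, 4, 5}, s ≤ k}:
g(0) = mex{} = 0
g(1) = mex{} = 0
g(2) = mex{} = 0
g(3) = mex{0} = 1
g(4) = mex{0} = 1
g(5) = mex{0} = 1
g(6) = mex{0,1} = 2
g(7) = mex{0,1} = 2
g(8) = mex{1} = 0
So g(8) = 0.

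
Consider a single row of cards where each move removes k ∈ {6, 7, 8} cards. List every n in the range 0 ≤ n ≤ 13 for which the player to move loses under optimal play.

0, 1, 2, 3, 4, 5

Build the Grundy sequence with g(k) = mex{g(k−s) : s ∈ {6, 7, 8}, s ≤ k}:
g(0) = mex{} = 0
g(1) = mex{} = 0
g(2) = mex{} = 0
g(3) = mex{} = 0
g(4) = mex{} = 0
g(5) = mex{} = 0
g(6) = mex{0} = 1
g(7) = mex{0} = 1
g(8) = mex{0} = 1
g(9) = mex{0} = 1
g(10) = mex{0} = 1
g(11) = mex{0} = 1
g(12) = mex{0,1} = 2
g(13) = mex{0,1} = 2
The P-positions (g = 0) in 0..13 are 0, 1, 2, 3, 4, 5.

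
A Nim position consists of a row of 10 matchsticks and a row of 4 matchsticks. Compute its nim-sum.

Nim-sum: 10 ^ 4 = 14.

14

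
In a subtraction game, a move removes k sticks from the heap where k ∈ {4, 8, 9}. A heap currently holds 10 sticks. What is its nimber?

Compute g(0), g(1), … for moves {4, 8, 9}:
k:     0  1  2  3  4  5  6  7  8  9 10
g(k):  0  0  0  0  1  1  1  1  2  2  2
So g(10) = 2.

2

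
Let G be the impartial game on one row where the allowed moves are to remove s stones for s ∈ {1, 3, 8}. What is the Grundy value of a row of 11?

0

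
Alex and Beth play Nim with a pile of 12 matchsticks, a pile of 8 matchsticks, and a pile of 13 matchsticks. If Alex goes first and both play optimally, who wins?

Alex wins

Compute the nim-sum pairwise:
12 ^ 8 = 4
4 ^ 13 = 9
The nim-sum is 9 ≠ 0, so this is an N-position: the player to move can win; Alex has a winning move.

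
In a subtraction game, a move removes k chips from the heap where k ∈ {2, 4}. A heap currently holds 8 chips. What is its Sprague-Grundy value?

1

Grundy values for subtraction set {2, 4}:
k:     0  1  2  3  4  5  6  7  8
g(k):  0  0  1  1  2  2  0  0  1
So g(8) = 1.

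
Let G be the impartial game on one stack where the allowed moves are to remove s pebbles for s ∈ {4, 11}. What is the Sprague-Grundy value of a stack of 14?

1

Build the Grundy sequence with g(k) = mex{g(k−s) : s ∈ {4, 11}, s ≤ k}:
k:     0  1  2  3  4  5  6  7  8  9 10 11 12 13 14
g(k):  0  0  0  0  1  1  1  1  0  0  0  2  1  1  1
So g(14) = 1.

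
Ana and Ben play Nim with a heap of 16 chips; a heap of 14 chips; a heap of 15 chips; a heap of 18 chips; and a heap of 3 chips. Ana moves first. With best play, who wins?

Ben wins

Write each in binary and XOR column by column:
  10000  (16)
  01110  (14)
  01111  (15)
  10010  (18)
  00011  (3)
  -----
  00000  (0)
The nim-sum is 0, so this is a P-position: the player to move is in a losing position under optimal play; Ana is about to move from it and so loses — Ben wins.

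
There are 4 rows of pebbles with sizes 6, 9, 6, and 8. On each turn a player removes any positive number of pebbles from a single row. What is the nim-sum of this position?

Nim-sum: 6 ⊕ 9 ⊕ 6 ⊕ 8 = 1.

1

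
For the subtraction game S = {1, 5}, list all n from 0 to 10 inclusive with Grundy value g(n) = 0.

0, 2, 4, 6, 8, 10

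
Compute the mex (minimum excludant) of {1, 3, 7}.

0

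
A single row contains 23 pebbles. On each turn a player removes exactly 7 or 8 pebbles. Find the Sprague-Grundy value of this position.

Build the Grundy sequence with g(k) = mex{g(k−s) : s ∈ {7, 8}, s ≤ k}:
k:     0  1  2  3  4  5  6  7  8  9 10 11 12 13 14 15 16 17 18 19 20 21 22 23
g(k):  0  0  0  0  0  0  0  1  1  1  1  1  1  1  2  0  0  0  0  0  0  0  1  1
So g(23) = 1.

1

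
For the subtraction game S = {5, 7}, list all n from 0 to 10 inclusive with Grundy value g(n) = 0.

0, 1, 2, 3, 4

Grundy values for subtraction set {5, 7}:
k:     0  1  2  3  4  5  6  7  8  9 10
g(k):  0  0  0  0  0  1  1  1  1  1  2
The P-positions (g = 0) in 0..10 are 0, 1, 2, 3, 4.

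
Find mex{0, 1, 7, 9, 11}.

The values 0, 1 are all present; 2 is the first non-negative integer missing from the set.

2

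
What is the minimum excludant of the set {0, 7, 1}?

2

The values 0, 1 are all present; 2 is the first non-negative integer missing from the set.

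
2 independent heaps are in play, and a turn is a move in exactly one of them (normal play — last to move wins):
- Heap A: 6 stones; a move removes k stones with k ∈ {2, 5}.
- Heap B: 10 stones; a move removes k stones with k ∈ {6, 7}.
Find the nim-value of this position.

0

For heap A, compute g(0), g(1), … with moves {2, 5}:
k:     0  1  2  3  4  5  6
g(k):  0  0  1  1  0  2  1
So g(6) = 1.
Build the Grundy sequence for heap B with g(k) = mex{g(k−s) : s ∈ {6, 7}, s ≤ k}:
k:     0  1  2  3  4  5  6  7  8  9 10
g(k):  0  0  0  0  0  0  1  1  1  1  1
So g(10) = 1.
The value of a disjunctive sum is the nim-sum of the parts.
Combined value = 1 ⊕ 1 = 0.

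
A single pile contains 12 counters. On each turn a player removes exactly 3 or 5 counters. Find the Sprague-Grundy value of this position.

1

Compute g(0), g(1), … for moves {3, 5}:
k:     0  1  2  3  4  5  6  7  8  9 10 11 12
g(k):  0  0  0  1  1  1  2  2  0  0  0  1  1
So g(12) = 1.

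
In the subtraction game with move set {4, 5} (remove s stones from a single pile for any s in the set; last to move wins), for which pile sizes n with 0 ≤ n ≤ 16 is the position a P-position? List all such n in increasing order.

0, 1, 2, 3, 9, 10, 11, 12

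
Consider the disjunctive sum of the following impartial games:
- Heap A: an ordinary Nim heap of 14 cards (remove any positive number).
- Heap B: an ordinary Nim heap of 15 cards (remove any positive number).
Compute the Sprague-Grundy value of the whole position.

Heap A is a plain Nim heap of size 14, so its Grundy value is 14.
Heap B is a plain Nim heap of size 15, so its Grundy value is 15.
By the Sprague-Grundy theorem, the Grundy value of a sum of independent games is the XOR of the component values.
Combined value = 14 ⊕ 15 = 1.

1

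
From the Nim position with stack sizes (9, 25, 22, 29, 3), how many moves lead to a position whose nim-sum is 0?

3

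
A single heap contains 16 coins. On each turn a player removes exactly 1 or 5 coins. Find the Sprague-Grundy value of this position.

0

Grundy values for subtraction set {1, 5}:
k:     0  1  2  3  4  5  6  7  8  9 10 11 12 13 14 15 16
g(k):  0  1  0  1  0  1  0  1  0  1  0  1  0  1  0  1  0
So g(16) = 0.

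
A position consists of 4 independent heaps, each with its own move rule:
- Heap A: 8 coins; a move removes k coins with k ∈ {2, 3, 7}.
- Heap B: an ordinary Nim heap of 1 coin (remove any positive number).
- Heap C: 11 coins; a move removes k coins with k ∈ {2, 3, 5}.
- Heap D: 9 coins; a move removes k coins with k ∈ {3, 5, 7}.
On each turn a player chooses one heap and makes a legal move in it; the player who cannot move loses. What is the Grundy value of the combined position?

1

Build the Grundy sequence for heap A with g(k) = mex{g(k−s) : s ∈ {2, 3, 7}, s ≤ k}:
k:     0  1  2  3  4  5  6  7  8
g(k):  0  0  1  1  2  0  0  1  1
So g(8) = 1.
Heap B is a plain Nim heap of size 1, so its Grundy value is 1.
Grundy values for heap C (subtraction set {2, 3, 5}):
g(0) = mex{} = 0
g(1) = mex{} = 0
g(2) = mex{0} = 1
g(3) = mex{0} = 1
g(4) = mex{0,1} = 2
g(5) = mex{0,1} = 2
g(6) = mex{0,1,2} = 3
g(7) = mex{1,2} = 0
g(8) = mex{1,2,3} = 0
g(9) = mex{0,2,3} = 1
g(10) = mex{0,2} = 1
g(11) = mex{0,1,3} = 2
So g(11) = 2.
Grundy values for heap D (subtraction set {3, 5, 7}):
g(0) = mex{} = 0
g(1) = mex{} = 0
g(2) = mex{} = 0
g(3) = mex{0} = 1
g(4) = mex{0} = 1
g(5) = mex{0} = 1
g(6) = mex{0,1} = 2
g(7) = mex{0,1} = 2
g(8) = mex{0,1} = 2
g(9) = mex{0,1,2} = 3
So g(9) = 3.
By the Sprague-Grundy theorem, the Grundy value of a sum of independent games is the XOR of the component values.
Combined value = 1 ⊕ 1 ⊕ 2 ⊕ 3 = 1.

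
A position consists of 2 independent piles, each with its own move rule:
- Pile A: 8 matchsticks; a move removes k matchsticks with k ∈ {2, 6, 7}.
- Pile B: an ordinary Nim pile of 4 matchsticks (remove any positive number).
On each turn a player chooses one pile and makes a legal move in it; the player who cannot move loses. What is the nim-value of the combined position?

For pile A, compute g(0), g(1), … with moves {2, 6, 7}:
g(0) = mex{} = 0
g(1) = mex{} = 0
g(2) = mex{0} = 1
g(3) = mex{0} = 1
g(4) = mex{1} = 0
g(5) = mex{1} = 0
g(6) = mex{0} = 1
g(7) = mex{0} = 1
g(8) = mex{0,1} = 2
So g(8) = 2.
Pile B is a plain Nim pile of size 4, so its Grundy value is 4.
The value of a disjunctive sum is the nim-sum of the parts.
Combined value = 2 ⊕ 4 = 6.

6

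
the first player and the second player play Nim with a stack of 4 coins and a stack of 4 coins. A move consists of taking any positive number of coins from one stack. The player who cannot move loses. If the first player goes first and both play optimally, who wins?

In binary:
  100  (4)
  100  (4)
  ---
  000  (0)
The nim-sum is 0, so this is a P-position: the player to move is in a losing position under optimal play; the first player is about to move from it and so loses — the second player wins.

the second player wins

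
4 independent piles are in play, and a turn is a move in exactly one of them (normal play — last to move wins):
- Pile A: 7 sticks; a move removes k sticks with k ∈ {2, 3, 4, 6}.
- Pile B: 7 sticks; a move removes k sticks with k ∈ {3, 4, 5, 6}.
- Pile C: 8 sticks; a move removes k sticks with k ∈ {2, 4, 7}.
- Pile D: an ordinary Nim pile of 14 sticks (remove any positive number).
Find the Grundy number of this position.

14

For pile A, compute g(0), g(1), … with moves {2, 3, 4, 6}:
k:     0  1  2  3  4  5  6  7
g(k):  0  0  1  1  2  2  3  3
So g(7) = 3.
Grundy values for pile B (subtraction set {3, 4, 5, 6}):
k:     0  1  2  3  4  5  6  7
g(k):  0  0  0  1  1  1  2  2
So g(7) = 2.
Grundy values for pile C (subtraction set {2, 4, 7}):
k:     0  1  2  3  4  5  6  7  8
g(k):  0  0  1  1  2  2  0  3  1
So g(8) = 1.
Pile D is a plain Nim pile of size 14, so its Grundy value is 14.
The value of a disjunctive sum is the nim-sum of the parts.
Combined value = 3 ⊕ 2 ⊕ 1 ⊕ 14 = 14.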